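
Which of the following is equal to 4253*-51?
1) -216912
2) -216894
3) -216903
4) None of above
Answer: 3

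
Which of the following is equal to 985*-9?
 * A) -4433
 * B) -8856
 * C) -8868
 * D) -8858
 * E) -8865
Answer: E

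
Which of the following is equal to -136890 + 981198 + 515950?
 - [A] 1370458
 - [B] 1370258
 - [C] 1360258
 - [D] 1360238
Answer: C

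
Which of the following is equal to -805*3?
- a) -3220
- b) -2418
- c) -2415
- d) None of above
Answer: c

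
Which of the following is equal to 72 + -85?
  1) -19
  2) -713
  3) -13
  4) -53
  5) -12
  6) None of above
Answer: 3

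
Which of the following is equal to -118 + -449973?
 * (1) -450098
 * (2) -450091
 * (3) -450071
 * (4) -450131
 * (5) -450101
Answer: 2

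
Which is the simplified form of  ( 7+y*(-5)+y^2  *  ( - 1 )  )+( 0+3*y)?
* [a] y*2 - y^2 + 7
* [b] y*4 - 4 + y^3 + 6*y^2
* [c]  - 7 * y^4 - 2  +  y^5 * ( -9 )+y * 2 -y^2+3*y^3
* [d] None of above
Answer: d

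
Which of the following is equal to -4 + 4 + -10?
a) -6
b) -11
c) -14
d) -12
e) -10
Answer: e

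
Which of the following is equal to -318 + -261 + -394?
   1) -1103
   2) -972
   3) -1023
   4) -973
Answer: 4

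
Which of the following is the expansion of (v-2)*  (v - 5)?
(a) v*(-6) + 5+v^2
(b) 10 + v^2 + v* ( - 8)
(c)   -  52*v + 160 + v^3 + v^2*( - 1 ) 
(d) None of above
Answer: d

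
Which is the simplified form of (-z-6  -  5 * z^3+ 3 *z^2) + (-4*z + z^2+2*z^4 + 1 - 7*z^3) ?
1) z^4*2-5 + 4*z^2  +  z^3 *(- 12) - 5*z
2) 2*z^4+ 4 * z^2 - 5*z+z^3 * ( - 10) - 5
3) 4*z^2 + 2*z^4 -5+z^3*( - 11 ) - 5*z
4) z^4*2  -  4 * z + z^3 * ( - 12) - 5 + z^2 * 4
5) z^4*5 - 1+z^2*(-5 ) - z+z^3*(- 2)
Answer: 1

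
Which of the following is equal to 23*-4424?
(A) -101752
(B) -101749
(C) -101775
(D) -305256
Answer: A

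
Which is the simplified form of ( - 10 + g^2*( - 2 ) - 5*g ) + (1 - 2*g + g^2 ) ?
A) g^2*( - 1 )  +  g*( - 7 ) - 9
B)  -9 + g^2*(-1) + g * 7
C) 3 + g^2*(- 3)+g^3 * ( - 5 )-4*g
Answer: A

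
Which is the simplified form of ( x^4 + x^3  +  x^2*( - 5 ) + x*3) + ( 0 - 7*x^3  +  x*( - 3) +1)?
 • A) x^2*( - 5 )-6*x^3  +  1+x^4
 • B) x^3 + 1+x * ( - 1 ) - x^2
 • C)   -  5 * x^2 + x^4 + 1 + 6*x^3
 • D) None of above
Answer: A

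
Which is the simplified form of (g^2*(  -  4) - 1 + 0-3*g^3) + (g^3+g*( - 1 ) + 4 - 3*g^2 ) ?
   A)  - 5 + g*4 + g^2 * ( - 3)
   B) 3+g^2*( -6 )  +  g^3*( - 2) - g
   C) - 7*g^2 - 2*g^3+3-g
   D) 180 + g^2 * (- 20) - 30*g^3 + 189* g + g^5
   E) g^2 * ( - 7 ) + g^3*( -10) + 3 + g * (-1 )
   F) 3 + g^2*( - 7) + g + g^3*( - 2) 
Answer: C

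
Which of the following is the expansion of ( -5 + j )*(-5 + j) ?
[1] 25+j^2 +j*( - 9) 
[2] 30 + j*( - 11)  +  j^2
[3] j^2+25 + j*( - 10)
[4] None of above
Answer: 3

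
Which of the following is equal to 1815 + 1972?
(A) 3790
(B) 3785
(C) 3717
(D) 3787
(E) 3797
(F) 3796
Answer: D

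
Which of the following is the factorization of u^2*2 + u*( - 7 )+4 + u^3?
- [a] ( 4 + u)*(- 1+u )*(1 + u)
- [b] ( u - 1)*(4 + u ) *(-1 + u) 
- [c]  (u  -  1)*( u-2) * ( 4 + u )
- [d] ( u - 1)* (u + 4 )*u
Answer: b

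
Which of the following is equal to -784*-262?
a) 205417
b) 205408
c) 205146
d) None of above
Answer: b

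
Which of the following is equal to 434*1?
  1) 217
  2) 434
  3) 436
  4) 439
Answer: 2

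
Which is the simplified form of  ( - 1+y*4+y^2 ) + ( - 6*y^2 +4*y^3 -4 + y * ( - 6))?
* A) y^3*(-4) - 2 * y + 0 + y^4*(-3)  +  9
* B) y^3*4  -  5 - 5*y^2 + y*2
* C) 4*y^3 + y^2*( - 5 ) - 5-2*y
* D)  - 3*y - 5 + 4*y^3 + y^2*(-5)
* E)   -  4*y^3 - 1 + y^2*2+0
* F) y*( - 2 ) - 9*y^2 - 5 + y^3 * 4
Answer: C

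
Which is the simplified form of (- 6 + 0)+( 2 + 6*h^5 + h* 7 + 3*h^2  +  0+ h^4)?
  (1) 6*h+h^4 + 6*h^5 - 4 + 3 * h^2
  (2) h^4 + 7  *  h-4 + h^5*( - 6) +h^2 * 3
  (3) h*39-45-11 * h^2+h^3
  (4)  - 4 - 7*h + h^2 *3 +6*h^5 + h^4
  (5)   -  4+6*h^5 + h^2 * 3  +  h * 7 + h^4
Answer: 5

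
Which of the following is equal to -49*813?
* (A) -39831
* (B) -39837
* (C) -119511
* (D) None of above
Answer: B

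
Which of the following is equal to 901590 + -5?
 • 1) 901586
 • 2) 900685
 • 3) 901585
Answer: 3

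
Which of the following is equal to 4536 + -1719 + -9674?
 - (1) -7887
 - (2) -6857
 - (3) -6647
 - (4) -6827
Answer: 2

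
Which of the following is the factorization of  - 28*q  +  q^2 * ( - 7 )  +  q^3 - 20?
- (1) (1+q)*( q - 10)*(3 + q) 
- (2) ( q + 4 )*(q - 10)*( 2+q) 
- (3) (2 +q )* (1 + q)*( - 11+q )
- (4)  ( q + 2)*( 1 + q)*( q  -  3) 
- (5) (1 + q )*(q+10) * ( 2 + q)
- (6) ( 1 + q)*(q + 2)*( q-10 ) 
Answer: 6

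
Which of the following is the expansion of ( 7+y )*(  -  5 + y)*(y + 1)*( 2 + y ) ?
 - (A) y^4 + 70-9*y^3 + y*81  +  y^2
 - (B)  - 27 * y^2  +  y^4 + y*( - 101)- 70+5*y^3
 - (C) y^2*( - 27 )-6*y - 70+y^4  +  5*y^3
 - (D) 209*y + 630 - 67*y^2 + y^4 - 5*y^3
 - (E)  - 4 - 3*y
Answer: B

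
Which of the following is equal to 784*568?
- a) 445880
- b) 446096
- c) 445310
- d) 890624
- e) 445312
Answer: e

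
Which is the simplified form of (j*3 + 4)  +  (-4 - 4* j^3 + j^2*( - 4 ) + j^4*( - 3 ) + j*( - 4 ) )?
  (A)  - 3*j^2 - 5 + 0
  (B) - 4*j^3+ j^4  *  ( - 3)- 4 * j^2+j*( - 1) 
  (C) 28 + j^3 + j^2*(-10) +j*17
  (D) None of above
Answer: B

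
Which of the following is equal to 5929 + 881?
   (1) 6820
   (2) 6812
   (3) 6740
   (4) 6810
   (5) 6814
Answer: 4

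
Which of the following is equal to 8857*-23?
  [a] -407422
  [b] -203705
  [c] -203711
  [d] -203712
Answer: c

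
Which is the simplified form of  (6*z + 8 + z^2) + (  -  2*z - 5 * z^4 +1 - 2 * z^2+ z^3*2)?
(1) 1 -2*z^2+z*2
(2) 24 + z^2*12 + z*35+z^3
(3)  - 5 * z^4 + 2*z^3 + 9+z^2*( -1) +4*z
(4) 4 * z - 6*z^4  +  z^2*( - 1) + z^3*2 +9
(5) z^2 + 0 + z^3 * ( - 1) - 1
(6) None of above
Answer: 3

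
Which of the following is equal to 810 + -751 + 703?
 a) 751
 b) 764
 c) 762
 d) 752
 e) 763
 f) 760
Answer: c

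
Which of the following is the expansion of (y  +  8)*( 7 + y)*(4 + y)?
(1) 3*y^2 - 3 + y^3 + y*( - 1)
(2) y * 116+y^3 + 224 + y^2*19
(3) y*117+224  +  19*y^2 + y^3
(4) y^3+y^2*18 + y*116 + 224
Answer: 2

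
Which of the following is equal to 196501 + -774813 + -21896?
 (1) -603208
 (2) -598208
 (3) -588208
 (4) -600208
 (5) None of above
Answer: 4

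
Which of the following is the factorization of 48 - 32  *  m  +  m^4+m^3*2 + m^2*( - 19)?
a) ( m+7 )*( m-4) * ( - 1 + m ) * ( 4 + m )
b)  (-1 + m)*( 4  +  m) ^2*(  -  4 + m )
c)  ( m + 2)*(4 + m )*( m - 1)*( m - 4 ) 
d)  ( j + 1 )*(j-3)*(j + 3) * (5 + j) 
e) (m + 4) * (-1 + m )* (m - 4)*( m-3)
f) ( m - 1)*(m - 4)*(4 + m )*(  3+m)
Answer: f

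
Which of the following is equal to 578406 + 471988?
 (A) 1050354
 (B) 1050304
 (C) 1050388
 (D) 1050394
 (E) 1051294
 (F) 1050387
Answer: D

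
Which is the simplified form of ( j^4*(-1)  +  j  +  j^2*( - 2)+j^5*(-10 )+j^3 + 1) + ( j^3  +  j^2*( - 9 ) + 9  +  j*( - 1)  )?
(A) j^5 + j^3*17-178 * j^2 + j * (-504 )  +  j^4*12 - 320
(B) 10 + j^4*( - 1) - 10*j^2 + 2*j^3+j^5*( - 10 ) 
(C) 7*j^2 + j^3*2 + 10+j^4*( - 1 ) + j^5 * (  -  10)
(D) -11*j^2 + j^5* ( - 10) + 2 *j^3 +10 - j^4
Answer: D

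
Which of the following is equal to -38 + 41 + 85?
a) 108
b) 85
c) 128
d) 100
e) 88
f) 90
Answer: e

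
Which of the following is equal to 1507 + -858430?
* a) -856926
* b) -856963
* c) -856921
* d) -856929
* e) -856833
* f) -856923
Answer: f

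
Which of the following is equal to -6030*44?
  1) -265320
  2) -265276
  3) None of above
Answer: 1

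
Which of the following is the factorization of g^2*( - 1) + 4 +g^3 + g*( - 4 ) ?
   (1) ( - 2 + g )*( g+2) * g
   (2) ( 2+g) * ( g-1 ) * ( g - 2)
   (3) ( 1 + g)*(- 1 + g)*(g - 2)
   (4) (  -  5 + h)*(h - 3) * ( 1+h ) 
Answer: 2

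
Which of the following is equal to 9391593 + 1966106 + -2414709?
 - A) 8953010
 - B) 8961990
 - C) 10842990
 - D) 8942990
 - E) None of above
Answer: D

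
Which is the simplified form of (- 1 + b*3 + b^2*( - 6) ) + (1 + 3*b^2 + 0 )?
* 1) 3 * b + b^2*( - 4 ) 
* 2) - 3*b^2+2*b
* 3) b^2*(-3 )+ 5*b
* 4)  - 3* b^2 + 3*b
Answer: 4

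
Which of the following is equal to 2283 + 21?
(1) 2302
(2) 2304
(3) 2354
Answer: 2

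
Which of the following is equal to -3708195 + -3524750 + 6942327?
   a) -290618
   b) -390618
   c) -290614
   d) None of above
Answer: a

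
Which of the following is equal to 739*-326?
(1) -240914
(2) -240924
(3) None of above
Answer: 1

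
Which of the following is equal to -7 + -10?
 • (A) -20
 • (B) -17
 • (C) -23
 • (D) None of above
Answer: B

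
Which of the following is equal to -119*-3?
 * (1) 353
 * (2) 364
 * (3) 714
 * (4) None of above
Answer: 4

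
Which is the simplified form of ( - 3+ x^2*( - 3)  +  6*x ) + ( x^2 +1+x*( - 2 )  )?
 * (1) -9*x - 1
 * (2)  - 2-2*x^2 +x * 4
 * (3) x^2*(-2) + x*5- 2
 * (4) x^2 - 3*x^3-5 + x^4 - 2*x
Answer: 2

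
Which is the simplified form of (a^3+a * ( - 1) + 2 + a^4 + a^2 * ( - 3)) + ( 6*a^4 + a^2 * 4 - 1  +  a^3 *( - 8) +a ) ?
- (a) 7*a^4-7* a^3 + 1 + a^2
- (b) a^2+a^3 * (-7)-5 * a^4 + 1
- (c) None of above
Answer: a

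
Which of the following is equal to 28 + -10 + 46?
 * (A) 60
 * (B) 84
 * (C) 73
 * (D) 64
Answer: D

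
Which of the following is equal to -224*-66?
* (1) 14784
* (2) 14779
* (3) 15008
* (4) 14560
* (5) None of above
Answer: 1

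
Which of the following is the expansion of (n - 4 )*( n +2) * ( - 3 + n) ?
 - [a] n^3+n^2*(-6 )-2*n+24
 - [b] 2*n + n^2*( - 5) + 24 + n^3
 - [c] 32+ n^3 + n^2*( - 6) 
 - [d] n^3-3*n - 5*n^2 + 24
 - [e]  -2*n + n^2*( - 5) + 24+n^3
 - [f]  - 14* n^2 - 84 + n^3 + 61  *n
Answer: e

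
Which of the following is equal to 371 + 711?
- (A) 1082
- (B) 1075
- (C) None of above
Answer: A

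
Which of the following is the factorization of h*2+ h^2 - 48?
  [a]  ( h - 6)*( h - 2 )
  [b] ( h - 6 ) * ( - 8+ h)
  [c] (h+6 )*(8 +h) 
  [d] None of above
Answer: d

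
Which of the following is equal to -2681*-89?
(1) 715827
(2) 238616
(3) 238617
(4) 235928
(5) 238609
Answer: 5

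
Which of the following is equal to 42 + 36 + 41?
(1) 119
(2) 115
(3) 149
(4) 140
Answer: 1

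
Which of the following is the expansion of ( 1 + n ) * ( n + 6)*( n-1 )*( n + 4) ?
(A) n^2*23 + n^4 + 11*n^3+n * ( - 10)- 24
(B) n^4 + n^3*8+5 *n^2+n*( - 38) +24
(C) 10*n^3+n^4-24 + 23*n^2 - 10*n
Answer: C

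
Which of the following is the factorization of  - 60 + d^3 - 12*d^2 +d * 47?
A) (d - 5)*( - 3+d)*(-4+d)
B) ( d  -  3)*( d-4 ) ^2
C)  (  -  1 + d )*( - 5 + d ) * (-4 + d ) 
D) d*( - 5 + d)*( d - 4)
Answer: A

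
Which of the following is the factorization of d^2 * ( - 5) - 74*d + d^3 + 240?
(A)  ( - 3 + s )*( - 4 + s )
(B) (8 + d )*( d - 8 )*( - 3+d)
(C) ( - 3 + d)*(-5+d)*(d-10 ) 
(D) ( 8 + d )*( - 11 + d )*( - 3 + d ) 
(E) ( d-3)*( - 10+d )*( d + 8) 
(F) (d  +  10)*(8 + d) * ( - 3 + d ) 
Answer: E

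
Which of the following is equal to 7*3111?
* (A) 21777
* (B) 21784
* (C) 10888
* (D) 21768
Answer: A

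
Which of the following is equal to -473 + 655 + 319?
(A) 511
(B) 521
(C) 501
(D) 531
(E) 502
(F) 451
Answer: C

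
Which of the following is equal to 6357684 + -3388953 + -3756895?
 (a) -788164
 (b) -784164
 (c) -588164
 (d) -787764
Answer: a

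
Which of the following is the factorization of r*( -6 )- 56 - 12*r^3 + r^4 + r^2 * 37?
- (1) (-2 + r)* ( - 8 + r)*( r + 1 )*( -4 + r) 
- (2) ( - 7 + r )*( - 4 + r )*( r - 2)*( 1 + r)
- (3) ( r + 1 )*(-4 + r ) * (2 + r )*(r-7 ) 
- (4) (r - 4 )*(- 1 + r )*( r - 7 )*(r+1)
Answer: 2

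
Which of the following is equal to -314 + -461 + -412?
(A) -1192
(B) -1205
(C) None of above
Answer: C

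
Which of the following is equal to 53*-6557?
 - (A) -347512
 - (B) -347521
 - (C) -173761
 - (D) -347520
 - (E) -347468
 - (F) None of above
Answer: B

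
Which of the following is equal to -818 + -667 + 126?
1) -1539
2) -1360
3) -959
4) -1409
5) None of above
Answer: 5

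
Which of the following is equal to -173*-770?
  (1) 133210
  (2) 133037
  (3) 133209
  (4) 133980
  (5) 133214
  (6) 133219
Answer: 1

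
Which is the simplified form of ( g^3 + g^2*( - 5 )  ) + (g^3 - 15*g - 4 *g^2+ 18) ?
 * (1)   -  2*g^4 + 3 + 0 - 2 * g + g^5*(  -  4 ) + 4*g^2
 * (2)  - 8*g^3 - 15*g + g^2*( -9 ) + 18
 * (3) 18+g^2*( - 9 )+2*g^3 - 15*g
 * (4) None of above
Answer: 3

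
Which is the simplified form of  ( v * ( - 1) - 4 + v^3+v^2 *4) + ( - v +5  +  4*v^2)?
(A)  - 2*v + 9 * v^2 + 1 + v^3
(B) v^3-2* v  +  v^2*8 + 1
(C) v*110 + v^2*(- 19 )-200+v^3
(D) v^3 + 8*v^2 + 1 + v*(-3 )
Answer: B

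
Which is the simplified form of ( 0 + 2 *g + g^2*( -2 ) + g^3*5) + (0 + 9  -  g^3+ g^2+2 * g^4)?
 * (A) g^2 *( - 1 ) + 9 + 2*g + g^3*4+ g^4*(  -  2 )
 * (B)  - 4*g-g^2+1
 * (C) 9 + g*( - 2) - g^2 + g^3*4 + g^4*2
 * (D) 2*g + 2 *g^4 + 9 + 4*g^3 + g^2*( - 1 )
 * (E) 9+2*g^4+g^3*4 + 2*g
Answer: D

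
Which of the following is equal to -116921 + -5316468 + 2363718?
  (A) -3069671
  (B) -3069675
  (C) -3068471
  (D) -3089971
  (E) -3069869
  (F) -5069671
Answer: A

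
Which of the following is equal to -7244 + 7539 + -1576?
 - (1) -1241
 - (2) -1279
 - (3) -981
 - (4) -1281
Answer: 4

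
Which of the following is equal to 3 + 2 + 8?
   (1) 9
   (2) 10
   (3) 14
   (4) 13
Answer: 4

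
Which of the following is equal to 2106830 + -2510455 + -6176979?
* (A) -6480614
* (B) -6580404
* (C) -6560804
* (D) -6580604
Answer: D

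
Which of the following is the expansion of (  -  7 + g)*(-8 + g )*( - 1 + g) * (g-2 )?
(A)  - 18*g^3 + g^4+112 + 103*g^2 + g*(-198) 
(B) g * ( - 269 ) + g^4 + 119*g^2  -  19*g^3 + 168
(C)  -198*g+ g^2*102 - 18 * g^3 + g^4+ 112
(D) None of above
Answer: A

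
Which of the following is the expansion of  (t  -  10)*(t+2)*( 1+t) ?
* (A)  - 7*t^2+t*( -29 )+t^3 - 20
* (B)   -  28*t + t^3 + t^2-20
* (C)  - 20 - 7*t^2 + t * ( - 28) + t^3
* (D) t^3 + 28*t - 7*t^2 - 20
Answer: C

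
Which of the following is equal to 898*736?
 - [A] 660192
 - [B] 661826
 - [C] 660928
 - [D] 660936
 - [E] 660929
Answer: C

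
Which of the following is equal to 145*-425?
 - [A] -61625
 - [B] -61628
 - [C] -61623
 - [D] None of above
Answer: A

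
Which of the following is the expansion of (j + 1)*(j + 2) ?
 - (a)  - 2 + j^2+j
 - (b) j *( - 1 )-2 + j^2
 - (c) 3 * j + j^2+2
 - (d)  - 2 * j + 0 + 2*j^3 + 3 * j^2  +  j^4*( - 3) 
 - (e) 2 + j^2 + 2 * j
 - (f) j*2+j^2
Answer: c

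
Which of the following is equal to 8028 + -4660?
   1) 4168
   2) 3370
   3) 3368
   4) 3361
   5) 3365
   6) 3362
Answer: 3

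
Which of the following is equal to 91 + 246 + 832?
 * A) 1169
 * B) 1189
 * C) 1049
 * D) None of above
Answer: A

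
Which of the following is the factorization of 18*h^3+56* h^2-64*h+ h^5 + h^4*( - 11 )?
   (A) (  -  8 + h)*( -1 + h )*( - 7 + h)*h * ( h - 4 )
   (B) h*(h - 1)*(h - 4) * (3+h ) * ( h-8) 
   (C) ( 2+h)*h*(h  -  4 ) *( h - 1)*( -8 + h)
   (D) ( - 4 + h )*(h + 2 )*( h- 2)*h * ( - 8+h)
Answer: C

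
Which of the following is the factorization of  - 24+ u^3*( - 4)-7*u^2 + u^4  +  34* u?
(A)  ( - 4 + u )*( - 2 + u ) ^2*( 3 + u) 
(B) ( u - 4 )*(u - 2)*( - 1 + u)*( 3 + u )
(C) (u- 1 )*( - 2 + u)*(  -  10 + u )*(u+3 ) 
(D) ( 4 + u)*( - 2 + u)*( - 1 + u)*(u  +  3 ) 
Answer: B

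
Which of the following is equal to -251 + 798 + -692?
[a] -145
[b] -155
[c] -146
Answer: a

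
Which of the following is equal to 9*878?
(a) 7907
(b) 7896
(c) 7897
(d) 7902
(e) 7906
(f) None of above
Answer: d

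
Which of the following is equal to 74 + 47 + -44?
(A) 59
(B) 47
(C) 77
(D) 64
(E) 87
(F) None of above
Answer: C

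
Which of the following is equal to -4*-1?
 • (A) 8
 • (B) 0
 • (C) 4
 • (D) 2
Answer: C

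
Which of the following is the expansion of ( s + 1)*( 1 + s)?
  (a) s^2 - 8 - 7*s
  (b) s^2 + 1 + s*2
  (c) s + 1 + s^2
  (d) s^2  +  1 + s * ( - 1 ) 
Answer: b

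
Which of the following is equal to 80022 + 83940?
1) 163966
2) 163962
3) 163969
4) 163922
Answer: 2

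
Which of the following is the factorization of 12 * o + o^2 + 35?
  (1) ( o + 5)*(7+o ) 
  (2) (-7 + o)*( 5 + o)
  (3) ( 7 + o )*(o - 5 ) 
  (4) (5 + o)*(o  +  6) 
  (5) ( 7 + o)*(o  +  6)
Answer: 1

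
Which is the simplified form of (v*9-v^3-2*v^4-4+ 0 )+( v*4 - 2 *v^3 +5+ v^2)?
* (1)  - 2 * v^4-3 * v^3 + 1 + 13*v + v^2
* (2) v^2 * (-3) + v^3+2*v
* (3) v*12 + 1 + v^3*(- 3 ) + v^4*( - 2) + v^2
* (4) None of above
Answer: 1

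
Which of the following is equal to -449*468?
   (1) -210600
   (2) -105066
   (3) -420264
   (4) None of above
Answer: 4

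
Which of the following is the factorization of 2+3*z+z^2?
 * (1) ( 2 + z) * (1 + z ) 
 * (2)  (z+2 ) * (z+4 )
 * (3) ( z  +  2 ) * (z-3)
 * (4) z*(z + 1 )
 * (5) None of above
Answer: 1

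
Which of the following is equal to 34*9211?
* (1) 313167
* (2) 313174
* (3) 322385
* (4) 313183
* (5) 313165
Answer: 2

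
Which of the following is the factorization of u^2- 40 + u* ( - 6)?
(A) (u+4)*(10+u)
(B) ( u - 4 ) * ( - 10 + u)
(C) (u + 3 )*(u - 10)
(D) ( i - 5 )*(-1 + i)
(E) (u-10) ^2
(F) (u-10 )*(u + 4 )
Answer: F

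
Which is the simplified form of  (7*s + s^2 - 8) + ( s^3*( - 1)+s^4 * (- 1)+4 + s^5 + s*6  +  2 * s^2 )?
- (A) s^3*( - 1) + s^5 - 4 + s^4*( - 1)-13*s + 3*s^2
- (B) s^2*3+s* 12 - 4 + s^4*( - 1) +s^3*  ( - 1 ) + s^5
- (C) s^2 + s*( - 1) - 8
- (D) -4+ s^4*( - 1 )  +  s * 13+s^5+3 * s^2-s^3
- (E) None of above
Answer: D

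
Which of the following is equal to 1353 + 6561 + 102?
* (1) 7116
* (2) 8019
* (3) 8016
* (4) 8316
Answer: 3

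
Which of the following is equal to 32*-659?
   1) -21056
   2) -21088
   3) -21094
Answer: 2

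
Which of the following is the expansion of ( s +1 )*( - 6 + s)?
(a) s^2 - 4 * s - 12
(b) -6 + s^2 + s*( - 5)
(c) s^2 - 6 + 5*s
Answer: b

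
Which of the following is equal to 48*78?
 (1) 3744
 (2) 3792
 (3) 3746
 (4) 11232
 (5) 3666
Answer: 1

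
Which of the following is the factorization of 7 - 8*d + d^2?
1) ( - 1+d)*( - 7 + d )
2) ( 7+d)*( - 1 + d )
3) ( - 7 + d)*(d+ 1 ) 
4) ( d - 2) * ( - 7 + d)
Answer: 1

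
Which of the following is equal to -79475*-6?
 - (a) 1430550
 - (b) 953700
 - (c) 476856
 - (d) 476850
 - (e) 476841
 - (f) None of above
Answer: d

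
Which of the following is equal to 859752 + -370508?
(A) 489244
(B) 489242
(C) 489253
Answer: A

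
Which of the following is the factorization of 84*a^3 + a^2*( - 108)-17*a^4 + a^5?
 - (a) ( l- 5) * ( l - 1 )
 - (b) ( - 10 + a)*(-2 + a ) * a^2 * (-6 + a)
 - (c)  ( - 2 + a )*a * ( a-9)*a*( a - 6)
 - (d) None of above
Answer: c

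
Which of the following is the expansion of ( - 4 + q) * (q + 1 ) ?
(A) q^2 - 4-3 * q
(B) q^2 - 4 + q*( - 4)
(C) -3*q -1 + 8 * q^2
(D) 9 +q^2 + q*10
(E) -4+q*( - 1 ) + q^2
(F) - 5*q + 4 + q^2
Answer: A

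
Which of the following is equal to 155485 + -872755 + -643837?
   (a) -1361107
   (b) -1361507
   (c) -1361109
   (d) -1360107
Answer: a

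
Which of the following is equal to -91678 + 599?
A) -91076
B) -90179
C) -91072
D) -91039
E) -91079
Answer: E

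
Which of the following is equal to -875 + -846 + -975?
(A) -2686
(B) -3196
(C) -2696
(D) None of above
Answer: C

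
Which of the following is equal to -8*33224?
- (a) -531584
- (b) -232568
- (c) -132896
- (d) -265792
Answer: d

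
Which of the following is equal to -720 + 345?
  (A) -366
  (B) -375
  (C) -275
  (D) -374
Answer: B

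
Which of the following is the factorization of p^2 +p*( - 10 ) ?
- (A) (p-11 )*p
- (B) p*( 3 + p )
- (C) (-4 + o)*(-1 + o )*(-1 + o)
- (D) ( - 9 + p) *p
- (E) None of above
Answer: E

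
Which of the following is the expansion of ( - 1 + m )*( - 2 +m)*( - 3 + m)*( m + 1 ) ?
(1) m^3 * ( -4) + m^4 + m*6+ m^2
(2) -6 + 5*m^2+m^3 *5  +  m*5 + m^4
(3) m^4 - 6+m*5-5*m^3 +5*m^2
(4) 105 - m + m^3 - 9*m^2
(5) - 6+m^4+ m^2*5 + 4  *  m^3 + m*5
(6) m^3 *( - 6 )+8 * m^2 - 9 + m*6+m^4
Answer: 3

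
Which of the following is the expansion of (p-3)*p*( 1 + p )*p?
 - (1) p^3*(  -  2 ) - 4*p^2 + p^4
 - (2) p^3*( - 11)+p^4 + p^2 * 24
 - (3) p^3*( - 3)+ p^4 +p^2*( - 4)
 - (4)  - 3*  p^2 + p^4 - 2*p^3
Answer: 4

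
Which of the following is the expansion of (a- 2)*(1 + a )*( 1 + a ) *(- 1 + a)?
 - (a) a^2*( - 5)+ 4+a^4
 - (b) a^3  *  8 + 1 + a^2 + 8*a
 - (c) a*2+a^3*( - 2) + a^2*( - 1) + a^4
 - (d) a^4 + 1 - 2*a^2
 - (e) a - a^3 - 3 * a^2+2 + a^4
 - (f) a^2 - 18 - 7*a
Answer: e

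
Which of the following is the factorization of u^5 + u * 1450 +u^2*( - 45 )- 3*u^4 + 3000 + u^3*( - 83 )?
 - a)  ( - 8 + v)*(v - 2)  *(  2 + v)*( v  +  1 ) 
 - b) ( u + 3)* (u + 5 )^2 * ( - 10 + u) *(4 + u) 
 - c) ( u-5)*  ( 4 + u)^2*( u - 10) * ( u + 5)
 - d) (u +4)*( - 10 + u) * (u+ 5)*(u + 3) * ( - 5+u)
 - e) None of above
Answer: d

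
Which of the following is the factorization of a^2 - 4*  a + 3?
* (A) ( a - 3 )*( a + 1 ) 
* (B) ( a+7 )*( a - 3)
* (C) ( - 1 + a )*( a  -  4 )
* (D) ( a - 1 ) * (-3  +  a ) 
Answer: D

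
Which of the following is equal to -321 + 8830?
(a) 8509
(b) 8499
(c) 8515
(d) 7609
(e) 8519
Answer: a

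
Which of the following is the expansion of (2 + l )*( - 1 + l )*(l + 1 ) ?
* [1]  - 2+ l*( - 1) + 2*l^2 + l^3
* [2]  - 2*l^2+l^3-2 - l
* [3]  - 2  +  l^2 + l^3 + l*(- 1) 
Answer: 1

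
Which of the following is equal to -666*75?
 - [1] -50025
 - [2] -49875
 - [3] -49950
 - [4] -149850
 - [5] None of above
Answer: 3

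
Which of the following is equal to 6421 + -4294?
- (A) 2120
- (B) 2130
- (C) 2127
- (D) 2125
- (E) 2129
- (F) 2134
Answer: C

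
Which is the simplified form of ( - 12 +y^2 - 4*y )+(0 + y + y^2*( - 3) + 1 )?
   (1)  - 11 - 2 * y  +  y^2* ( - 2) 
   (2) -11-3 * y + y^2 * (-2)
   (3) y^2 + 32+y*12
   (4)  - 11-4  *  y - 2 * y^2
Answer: 2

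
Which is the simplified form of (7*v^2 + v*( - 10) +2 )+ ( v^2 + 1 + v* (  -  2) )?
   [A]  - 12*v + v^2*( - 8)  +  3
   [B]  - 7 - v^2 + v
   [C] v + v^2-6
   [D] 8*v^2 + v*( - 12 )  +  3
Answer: D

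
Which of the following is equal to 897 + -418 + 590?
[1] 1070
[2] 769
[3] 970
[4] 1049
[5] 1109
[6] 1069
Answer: 6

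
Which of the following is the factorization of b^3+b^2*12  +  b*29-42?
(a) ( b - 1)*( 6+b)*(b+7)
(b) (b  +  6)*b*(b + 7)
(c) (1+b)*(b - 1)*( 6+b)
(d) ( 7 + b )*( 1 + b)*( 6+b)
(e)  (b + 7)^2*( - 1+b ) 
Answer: a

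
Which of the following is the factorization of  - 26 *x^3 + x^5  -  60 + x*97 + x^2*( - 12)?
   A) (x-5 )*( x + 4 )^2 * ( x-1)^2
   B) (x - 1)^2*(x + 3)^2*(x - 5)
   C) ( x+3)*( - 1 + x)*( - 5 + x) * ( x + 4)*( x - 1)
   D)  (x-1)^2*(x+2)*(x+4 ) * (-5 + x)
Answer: C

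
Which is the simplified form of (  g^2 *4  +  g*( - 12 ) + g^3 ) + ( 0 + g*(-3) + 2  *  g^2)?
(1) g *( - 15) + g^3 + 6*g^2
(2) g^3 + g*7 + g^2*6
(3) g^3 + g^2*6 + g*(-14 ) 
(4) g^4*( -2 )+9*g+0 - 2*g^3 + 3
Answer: 1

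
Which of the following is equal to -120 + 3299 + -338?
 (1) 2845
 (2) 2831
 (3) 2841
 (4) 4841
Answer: 3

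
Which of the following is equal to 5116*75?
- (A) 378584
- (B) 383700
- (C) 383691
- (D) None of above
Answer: B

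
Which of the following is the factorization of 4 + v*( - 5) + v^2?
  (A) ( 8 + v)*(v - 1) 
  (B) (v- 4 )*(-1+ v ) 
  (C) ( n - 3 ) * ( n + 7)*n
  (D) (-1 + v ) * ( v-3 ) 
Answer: B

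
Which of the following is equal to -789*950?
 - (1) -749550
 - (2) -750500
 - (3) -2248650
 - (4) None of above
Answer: 1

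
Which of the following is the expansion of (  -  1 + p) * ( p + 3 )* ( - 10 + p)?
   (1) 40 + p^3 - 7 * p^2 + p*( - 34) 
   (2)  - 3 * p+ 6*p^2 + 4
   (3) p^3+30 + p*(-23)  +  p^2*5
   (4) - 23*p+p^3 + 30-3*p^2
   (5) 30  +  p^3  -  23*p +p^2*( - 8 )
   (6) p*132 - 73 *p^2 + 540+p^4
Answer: 5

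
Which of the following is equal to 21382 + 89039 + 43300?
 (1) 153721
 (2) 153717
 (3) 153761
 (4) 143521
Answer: 1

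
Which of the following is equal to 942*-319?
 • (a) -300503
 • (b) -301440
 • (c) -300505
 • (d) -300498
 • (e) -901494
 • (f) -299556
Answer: d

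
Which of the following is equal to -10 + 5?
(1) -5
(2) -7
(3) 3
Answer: 1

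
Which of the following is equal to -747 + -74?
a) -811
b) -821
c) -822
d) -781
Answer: b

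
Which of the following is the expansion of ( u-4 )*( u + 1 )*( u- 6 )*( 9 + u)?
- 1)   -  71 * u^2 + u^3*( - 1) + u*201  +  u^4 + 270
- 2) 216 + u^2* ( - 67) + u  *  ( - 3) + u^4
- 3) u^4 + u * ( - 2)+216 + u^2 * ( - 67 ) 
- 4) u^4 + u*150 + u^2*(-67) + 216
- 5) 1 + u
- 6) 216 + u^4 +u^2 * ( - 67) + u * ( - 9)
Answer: 4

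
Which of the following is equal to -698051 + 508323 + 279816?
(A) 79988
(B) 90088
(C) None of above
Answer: B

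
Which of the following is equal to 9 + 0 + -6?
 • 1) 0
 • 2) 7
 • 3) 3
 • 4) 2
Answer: 3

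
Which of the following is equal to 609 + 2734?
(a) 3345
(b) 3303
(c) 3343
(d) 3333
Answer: c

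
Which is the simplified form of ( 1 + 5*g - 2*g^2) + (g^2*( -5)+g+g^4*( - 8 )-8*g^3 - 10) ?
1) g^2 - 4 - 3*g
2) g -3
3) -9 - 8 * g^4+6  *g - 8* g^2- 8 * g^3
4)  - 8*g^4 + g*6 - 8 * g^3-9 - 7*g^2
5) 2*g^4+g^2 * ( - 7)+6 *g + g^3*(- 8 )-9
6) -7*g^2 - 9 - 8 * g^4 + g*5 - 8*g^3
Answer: 4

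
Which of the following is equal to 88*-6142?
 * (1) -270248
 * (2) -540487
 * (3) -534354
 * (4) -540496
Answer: 4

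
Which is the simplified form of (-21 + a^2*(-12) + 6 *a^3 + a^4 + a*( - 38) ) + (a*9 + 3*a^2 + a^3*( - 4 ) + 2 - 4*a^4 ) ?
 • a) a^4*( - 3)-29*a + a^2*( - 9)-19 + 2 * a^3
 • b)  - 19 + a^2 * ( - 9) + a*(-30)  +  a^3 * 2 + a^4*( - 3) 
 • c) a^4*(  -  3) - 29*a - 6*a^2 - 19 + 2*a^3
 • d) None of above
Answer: a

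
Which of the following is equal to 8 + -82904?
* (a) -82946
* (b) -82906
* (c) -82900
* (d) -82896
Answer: d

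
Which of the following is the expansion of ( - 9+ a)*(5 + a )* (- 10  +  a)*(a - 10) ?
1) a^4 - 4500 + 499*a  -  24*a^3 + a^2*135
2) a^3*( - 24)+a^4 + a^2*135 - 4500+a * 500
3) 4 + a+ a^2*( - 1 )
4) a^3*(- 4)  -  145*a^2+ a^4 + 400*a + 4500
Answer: 2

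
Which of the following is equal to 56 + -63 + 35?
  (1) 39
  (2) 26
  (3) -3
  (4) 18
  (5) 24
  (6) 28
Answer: 6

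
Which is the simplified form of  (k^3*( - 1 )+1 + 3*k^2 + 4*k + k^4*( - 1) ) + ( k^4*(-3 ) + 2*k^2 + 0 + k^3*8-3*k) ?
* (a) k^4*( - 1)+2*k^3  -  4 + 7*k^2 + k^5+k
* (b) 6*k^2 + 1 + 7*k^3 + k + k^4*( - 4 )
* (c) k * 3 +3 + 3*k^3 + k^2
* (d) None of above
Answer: d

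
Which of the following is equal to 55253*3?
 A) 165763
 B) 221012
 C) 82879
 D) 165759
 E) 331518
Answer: D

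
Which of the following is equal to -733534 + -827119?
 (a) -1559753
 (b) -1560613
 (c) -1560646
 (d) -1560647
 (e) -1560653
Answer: e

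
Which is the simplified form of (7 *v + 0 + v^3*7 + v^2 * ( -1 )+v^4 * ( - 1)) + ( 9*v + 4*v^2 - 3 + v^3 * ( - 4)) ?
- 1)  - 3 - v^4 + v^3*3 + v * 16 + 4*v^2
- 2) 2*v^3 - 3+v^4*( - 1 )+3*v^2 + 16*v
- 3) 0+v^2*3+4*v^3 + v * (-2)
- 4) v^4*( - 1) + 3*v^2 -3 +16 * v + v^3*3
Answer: 4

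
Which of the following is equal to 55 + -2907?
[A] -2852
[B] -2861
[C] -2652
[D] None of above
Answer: A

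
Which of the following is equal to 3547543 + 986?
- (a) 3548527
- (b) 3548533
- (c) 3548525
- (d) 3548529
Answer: d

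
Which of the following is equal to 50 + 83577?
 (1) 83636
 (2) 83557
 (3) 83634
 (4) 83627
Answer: 4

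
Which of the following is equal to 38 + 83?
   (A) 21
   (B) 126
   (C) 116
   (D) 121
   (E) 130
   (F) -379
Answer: D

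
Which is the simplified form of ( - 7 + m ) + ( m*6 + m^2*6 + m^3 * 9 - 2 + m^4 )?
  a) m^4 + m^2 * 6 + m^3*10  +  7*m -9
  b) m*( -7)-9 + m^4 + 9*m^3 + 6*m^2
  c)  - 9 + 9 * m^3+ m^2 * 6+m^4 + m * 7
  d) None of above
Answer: c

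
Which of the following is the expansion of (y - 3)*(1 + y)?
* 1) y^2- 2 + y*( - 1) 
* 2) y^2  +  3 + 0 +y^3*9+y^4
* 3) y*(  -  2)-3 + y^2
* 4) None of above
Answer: 3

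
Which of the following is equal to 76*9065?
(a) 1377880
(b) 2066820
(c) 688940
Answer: c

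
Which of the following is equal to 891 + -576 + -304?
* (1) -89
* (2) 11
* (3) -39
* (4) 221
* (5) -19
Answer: 2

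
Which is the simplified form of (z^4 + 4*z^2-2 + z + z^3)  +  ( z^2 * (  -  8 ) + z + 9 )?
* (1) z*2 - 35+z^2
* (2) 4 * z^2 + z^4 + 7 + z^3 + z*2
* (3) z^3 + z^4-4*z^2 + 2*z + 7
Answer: 3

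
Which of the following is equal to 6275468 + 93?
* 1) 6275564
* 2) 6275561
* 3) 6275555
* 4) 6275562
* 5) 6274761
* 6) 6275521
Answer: 2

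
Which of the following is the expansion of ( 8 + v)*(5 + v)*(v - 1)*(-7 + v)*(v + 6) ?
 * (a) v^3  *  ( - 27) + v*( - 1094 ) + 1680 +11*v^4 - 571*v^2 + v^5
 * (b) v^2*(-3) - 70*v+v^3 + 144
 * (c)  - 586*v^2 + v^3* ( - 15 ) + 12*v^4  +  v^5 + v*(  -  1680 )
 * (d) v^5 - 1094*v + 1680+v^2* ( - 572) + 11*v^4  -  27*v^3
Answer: a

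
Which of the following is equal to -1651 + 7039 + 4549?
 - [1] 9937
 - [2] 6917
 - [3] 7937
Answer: 1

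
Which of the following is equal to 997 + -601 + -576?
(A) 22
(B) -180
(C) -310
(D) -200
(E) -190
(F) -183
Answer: B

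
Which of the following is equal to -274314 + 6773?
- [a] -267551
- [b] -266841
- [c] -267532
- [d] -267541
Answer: d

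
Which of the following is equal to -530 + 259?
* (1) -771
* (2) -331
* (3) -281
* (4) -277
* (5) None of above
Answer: 5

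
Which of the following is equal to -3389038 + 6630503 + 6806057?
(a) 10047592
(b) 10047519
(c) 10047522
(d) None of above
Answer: c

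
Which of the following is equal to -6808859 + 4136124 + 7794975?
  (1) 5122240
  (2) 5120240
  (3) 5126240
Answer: 1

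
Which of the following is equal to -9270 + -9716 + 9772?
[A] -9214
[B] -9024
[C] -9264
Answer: A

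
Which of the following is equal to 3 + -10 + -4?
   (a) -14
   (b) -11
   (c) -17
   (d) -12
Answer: b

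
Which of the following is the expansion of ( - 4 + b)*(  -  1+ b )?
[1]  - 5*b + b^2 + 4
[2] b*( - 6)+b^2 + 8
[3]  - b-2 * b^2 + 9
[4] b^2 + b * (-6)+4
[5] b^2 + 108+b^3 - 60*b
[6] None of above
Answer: 1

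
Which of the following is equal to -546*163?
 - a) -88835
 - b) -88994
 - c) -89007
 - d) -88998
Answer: d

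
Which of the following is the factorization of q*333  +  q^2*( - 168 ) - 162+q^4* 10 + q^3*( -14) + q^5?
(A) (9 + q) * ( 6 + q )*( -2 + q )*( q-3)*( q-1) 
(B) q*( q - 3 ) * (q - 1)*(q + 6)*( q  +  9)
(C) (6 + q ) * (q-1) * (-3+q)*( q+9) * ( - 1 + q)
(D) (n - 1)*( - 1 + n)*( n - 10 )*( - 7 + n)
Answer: C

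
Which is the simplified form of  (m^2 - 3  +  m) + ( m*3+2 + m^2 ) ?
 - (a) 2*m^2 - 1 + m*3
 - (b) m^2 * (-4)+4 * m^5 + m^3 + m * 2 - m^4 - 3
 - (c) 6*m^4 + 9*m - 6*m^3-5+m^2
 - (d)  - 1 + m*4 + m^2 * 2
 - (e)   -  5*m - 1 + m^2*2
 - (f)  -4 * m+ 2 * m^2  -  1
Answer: d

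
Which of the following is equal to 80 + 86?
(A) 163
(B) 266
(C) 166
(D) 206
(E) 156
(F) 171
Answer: C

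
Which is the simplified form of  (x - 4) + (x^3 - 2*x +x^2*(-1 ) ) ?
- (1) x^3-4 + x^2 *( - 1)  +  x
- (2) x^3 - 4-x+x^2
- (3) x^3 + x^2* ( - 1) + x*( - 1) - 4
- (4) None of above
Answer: 3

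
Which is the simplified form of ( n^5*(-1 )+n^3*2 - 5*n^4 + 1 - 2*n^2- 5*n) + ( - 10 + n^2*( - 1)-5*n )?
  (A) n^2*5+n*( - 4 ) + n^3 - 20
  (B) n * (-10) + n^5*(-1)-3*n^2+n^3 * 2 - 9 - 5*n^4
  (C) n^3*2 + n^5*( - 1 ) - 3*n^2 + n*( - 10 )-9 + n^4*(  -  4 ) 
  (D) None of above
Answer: B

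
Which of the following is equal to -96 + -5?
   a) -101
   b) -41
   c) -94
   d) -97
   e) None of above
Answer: a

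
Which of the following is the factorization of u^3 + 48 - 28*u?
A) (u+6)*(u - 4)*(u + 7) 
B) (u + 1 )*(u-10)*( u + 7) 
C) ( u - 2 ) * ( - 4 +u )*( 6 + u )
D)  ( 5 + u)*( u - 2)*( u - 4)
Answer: C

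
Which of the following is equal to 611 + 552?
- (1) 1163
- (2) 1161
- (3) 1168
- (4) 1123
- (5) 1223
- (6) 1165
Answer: 1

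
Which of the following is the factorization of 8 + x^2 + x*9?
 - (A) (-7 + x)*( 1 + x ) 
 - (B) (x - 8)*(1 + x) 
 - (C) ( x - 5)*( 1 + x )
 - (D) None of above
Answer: D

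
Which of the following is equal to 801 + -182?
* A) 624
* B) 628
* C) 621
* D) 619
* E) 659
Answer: D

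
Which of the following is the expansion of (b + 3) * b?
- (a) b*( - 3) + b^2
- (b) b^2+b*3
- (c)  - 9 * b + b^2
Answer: b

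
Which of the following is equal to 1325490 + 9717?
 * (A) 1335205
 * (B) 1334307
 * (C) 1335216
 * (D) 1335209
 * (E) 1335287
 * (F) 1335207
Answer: F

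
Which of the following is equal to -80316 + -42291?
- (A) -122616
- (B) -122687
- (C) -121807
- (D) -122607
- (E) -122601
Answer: D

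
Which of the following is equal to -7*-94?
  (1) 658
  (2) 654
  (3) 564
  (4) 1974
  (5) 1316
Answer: 1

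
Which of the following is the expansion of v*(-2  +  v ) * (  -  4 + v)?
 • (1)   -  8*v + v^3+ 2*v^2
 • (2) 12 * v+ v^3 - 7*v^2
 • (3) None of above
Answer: 3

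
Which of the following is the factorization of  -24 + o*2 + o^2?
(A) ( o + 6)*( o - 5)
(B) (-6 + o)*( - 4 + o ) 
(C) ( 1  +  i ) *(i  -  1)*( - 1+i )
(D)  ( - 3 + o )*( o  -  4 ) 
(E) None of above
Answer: E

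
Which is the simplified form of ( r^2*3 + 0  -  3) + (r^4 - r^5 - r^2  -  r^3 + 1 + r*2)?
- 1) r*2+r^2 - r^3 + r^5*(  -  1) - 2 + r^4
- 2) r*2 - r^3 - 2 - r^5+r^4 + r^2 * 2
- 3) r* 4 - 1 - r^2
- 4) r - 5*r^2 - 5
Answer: 2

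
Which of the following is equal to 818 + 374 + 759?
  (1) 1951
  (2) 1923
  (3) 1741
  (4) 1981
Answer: 1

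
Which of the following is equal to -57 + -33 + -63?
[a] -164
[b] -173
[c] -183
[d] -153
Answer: d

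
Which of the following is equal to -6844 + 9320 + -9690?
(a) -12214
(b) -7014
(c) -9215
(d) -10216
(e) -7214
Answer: e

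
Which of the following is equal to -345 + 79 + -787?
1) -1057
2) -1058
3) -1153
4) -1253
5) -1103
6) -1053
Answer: 6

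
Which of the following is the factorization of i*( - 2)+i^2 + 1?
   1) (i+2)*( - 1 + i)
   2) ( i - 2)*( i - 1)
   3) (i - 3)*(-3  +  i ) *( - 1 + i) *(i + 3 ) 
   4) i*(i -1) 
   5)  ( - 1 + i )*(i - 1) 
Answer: 5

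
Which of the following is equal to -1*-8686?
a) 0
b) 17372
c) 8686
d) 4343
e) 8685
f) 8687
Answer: c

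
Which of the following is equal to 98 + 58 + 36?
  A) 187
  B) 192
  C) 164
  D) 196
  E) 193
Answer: B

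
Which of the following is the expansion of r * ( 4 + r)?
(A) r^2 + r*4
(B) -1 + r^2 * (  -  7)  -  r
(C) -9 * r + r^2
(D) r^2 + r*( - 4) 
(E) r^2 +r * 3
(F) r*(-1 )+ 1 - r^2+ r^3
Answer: A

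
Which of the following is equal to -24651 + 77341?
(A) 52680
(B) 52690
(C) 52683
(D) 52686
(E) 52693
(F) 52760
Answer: B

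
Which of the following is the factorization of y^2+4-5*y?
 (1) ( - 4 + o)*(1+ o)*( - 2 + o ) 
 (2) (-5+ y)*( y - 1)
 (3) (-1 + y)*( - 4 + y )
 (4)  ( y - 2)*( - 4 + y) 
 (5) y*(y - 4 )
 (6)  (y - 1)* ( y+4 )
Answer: 3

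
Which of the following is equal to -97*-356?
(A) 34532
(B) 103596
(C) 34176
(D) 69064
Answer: A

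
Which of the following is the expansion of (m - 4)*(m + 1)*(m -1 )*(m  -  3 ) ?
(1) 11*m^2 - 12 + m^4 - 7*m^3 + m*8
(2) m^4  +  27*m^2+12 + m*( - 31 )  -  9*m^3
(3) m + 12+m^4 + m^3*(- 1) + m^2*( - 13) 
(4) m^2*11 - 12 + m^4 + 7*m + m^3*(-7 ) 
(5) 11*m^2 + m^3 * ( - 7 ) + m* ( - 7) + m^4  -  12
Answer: 4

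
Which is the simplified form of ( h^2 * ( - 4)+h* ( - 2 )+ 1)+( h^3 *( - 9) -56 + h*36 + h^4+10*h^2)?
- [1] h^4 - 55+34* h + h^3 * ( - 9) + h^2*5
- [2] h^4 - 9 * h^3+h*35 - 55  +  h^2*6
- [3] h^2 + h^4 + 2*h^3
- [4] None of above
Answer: 4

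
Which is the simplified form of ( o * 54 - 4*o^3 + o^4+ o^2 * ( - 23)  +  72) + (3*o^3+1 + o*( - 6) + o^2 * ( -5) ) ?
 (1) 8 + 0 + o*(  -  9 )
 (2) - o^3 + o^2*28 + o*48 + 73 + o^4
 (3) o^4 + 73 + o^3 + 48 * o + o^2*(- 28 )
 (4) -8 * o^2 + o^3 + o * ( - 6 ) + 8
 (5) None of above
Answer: 5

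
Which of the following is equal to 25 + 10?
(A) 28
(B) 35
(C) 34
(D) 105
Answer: B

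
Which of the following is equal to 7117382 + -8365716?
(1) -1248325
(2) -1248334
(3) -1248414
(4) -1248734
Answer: 2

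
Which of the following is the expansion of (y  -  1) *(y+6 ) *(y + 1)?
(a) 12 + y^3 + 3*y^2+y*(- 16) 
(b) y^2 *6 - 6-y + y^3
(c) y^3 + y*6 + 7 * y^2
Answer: b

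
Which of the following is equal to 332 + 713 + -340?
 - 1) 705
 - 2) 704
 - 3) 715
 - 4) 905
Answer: 1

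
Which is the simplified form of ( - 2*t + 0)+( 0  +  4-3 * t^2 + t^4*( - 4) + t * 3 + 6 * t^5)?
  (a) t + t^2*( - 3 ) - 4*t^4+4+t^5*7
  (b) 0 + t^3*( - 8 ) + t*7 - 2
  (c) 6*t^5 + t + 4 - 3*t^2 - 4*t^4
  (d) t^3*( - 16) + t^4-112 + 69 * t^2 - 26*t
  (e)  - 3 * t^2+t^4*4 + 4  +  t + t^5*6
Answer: c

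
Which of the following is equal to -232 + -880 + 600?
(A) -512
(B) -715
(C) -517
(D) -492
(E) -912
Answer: A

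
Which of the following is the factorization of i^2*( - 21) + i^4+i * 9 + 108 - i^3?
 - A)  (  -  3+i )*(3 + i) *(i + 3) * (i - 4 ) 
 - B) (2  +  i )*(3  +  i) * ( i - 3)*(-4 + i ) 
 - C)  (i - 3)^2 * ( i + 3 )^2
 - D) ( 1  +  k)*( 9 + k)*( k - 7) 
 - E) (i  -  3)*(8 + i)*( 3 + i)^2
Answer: A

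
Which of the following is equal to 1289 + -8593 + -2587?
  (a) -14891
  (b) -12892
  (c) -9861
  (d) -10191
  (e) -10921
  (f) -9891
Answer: f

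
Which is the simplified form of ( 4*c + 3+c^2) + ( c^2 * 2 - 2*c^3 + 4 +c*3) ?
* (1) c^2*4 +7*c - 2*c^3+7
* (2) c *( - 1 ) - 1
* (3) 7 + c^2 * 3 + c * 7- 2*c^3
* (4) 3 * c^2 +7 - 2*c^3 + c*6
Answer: 3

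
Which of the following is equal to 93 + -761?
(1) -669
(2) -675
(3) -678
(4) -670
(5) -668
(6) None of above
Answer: 5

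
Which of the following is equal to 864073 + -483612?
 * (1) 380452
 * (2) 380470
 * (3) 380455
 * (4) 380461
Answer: 4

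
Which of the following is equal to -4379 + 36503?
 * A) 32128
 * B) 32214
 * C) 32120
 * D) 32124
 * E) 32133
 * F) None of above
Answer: D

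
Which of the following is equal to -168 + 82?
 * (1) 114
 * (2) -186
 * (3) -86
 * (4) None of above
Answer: 3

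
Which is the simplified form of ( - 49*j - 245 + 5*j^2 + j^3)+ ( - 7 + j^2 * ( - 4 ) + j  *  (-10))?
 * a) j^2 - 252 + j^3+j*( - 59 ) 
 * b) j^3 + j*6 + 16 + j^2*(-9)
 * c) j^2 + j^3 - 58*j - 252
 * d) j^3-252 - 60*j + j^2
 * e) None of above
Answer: a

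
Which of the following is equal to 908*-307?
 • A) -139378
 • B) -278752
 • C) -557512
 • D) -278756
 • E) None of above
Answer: D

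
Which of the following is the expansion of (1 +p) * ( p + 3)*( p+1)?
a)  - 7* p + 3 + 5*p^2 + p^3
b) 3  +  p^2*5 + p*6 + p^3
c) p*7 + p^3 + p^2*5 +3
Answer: c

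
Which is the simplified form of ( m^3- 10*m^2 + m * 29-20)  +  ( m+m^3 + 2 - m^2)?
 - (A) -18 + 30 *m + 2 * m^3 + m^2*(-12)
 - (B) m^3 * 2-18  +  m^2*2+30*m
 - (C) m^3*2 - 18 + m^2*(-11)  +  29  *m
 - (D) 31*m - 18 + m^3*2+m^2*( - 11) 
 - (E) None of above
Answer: E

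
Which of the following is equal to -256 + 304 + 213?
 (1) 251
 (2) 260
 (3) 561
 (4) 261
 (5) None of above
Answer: 4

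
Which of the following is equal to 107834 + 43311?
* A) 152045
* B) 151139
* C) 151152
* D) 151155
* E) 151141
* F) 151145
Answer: F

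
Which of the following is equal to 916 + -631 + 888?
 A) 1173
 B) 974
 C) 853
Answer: A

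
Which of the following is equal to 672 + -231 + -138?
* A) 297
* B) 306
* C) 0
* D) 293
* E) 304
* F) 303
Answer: F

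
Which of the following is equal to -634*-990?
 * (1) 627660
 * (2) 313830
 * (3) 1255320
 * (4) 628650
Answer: 1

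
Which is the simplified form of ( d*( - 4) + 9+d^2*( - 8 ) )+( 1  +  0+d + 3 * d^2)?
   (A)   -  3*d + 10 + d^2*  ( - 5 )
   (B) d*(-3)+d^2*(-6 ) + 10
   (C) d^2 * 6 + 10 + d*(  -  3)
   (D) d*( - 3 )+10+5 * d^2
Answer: A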